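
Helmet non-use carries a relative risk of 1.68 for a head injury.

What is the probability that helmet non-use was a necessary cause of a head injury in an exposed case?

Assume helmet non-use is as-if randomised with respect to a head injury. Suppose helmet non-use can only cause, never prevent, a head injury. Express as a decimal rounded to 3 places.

Under exogeneity and monotonicity, PN = (RR − 1) / RR = 1 − 1/RR.
PN = (1.68 − 1) / 1.68 = 0.68 / 1.68 ≈ 0.4048

PN ≈ 0.405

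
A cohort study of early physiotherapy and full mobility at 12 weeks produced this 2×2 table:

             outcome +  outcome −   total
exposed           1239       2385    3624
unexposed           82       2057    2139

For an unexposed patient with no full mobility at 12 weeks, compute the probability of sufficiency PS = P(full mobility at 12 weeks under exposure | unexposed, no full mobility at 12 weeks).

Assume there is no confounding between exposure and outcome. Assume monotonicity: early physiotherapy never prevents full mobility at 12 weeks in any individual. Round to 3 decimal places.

p₁ = P(outcome | exposed) = 1239/3624 = 0.34189
p₀ = P(outcome | unexposed) = 82/2139 = 0.038336
Under exogeneity and monotonicity, PS = (p₁ − p₀) / (1 − p₀).
PS = (0.34189 − 0.038336) / (1 − 0.038336) = 0.30355 / 0.96166 ≈ 0.3157

PS ≈ 0.316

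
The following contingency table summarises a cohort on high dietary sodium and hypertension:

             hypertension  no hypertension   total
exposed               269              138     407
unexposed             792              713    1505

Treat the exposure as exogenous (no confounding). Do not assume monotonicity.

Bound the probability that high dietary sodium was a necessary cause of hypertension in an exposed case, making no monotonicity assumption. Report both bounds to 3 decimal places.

0.204 ≤ PN ≤ 0.717

p₁ = P(outcome | exposed) = 269/407 = 0.66093
p₀ = P(outcome | unexposed) = 792/1505 = 0.52625
Under exogeneity alone the bounds on PN are max{0,(p₁−p₀)/p₁} ≤ PN ≤ min{1,(1−p₀)/p₁}.
  lower = (p₁ − p₀)/p₁ = 0.13469 / 0.66093 ≈ 0.2038
  upper = min{1, (1 − p₀)/p₁} = 0.47375 / 0.66093 ≈ 0.7168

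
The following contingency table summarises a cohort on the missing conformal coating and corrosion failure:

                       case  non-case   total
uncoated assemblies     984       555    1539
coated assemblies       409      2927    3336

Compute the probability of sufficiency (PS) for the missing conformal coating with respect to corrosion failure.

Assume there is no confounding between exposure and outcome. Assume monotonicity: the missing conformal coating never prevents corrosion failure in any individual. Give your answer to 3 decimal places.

p₁ = P(outcome | exposed) = 984/1539 = 0.63938
p₀ = P(outcome | unexposed) = 409/3336 = 0.1226
Under exogeneity and monotonicity, PS = (p₁ − p₀)/(1 − p₀).
PS = (0.63938 − 0.1226) / 0.8774 ≈ 0.5890

PS ≈ 0.589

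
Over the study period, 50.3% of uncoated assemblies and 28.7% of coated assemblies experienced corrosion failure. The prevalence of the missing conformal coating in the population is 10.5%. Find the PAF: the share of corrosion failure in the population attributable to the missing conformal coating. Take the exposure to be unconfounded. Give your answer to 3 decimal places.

p₁ = 0.503, p₀ = 0.287.
Overall risk P(Y=1) = π·p₁ + (1−π)·p₀ = 0.105×0.503 + 0.895×0.287 = 0.30968.
Under exogeneity, PAF = [P(Y=1) − p₀] / P(Y=1).
PAF = (0.30968 − 0.287) / 0.30968 ≈ 0.0732

PAF ≈ 0.073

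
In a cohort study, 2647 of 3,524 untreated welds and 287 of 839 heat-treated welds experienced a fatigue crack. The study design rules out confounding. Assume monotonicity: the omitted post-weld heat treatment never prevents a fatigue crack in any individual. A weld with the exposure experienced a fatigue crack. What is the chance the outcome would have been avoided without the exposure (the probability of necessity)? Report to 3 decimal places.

p₁ = P(outcome | exposed) = 2647/3524 = 0.75114
p₀ = P(outcome | unexposed) = 287/839 = 0.34207
Under exogeneity and monotonicity, PN = (p₁ − p₀) / p₁.
PN = (0.75114 − 0.34207) / 0.75114 = 0.40906 / 0.75114 ≈ 0.5446

PN ≈ 0.545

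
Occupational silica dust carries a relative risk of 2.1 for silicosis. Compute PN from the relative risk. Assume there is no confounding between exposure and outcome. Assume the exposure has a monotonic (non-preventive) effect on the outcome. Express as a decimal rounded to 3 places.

PN ≈ 0.524

Under exogeneity and monotonicity, PN = (RR − 1) / RR = 1 − 1/RR.
PN = (2.1 − 1) / 2.1 = 1.1 / 2.1 ≈ 0.5238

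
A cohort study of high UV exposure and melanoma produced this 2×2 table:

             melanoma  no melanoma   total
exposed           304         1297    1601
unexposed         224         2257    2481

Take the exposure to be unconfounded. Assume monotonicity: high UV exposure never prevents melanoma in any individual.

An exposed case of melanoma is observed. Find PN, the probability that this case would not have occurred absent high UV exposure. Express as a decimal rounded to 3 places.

p₁ = P(outcome | exposed) = 304/1601 = 0.18988
p₀ = P(outcome | unexposed) = 224/2481 = 0.090286
Under exogeneity and monotonicity, PN = (p₁ − p₀) / p₁.
PN = (0.18988 − 0.090286) / 0.18988 = 0.099595 / 0.18988 ≈ 0.5245

PN ≈ 0.525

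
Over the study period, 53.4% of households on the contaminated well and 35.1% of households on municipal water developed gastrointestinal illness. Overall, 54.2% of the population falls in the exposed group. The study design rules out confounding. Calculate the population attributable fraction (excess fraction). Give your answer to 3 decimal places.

p₁ = 0.534, p₀ = 0.351.
Overall risk P(Y=1) = π·p₁ + (1−π)·p₀ = 0.542×0.534 + 0.458×0.351 = 0.45019.
Under exogeneity, PAF = [P(Y=1) − p₀] / P(Y=1).
PAF = (0.45019 − 0.351) / 0.45019 ≈ 0.2203

PAF ≈ 0.220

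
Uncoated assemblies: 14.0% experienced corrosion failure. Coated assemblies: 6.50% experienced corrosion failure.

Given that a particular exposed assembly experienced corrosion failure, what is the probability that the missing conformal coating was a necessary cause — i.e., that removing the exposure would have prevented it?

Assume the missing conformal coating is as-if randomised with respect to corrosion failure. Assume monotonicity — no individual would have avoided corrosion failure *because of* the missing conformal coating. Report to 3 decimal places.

PN ≈ 0.536

p₁ = 0.14, p₀ = 0.065.
Under exogeneity and monotonicity, PN = (p₁ − p₀) / p₁.
PN = (0.14 − 0.065) / 0.14 = 0.075 / 0.14 ≈ 0.5357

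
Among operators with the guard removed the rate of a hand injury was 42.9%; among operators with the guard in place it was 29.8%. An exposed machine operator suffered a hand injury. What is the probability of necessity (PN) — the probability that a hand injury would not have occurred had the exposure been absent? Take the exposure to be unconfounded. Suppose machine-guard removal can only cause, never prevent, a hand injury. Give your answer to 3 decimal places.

p₁ = 0.429, p₀ = 0.298.
Under exogeneity and monotonicity, PN = (p₁ − p₀) / p₁.
PN = (0.429 − 0.298) / 0.429 = 0.131 / 0.429 ≈ 0.3054

PN ≈ 0.305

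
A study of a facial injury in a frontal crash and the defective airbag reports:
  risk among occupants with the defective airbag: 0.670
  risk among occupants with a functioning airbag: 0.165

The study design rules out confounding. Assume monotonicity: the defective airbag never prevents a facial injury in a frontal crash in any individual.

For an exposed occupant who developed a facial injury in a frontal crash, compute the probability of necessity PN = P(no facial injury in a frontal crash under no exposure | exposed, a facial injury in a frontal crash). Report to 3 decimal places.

PN ≈ 0.754

Let p₁ = 0.67, p₀ = 0.165.
Under exogeneity and monotonicity, PN = (p₁ − p₀) / p₁.
PN = (0.67 − 0.165) / 0.67 = 0.505 / 0.67 ≈ 0.7537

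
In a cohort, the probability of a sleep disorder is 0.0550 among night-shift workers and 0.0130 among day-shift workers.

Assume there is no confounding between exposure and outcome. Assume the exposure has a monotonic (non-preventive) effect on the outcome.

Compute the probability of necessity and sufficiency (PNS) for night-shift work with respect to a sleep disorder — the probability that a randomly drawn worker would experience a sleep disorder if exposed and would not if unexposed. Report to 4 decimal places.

PNS ≈ 0.0420

Let p₁ = 0.055, p₀ = 0.013.
Under exogeneity and monotonicity, PNS = p₁ − p₀.
PNS = 0.055 − 0.013 = 0.042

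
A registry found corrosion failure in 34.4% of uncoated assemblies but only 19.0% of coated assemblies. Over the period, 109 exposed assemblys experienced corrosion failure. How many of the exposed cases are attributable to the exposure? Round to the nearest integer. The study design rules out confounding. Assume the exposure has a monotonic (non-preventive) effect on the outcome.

about 49 cases

p₁ = 0.344, p₀ = 0.19.
PN = (p₁ − p₀)/p₁ = (0.344 − 0.19) / 0.344 ≈ 0.44767.
Attributable cases ≈ PN × (exposed cases) = 0.44767 × 109 ≈ 48.80.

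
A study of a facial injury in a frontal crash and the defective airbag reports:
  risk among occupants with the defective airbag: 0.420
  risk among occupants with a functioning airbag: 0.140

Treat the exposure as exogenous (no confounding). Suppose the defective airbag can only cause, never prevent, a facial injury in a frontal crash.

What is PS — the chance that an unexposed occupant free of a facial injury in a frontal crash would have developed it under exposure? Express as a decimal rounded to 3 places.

PS ≈ 0.326

Let p₁ = 0.42, p₀ = 0.14.
Under exogeneity and monotonicity, PS = (p₁ − p₀) / (1 − p₀).
PS = (0.42 − 0.14) / (1 − 0.14) = 0.28 / 0.86 ≈ 0.3256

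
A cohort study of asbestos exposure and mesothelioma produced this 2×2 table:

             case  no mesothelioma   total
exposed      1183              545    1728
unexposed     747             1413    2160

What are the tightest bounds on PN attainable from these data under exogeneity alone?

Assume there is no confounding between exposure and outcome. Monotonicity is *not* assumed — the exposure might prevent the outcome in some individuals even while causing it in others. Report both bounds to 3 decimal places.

0.495 ≤ PN ≤ 0.956

p₁ = P(outcome | exposed) = 1183/1728 = 0.68461
p₀ = P(outcome | unexposed) = 747/2160 = 0.34583
Under exogeneity alone the bounds on PN are max{0,(p₁−p₀)/p₁} ≤ PN ≤ min{1,(1−p₀)/p₁}.
  lower = (p₁ − p₀)/p₁ = 0.33877 / 0.68461 ≈ 0.4948
  upper = min{1, (1 − p₀)/p₁} = 0.65417 / 0.68461 ≈ 0.9555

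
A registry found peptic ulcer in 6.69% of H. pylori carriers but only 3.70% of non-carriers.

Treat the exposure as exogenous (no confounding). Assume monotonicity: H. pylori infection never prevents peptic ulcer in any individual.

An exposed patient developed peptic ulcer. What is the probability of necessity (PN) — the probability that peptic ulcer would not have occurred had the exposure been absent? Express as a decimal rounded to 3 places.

PN ≈ 0.447

p₁ = 0.0669, p₀ = 0.037.
Under exogeneity and monotonicity, PN = (p₁ − p₀) / p₁.
PN = (0.0669 − 0.037) / 0.0669 = 0.0299 / 0.0669 ≈ 0.4469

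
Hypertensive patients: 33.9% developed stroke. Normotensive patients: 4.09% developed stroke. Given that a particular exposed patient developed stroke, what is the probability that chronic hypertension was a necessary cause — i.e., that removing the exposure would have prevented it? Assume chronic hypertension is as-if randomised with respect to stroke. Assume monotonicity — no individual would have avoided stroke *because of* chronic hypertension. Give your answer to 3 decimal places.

p₁ = 0.339, p₀ = 0.0409.
Under exogeneity and monotonicity, PN = (p₁ − p₀) / p₁.
PN = (0.339 − 0.0409) / 0.339 = 0.2981 / 0.339 ≈ 0.8794

PN ≈ 0.879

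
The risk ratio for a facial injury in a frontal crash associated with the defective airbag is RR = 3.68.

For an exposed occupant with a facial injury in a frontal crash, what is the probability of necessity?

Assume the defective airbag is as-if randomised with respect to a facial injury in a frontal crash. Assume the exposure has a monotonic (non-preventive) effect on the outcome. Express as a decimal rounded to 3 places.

PN ≈ 0.728

Under exogeneity and monotonicity, PN = (RR − 1) / RR = 1 − 1/RR.
PN = (3.68 − 1) / 3.68 = 2.68 / 3.68 ≈ 0.7283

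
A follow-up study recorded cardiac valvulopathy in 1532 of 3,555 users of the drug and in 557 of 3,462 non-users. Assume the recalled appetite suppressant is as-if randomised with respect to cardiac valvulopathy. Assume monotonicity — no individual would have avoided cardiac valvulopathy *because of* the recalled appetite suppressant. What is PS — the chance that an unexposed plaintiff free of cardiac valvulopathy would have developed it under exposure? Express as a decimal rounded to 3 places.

p₁ = P(outcome | exposed) = 1532/3555 = 0.43094
p₀ = P(outcome | unexposed) = 557/3462 = 0.16089
Under exogeneity and monotonicity, PS = (p₁ − p₀) / (1 − p₀).
PS = (0.43094 − 0.16089) / (1 − 0.16089) = 0.27005 / 0.83911 ≈ 0.3218

PS ≈ 0.322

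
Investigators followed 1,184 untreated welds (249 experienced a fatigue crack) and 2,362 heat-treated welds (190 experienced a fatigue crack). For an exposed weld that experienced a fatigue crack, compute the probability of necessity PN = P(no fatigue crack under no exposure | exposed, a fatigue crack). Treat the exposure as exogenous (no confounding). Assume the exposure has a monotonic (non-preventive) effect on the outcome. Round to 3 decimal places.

p₁ = P(outcome | exposed) = 249/1184 = 0.2103
p₀ = P(outcome | unexposed) = 190/2362 = 0.08044
Under exogeneity and monotonicity, PN = (p₁ − p₀) / p₁.
PN = (0.2103 − 0.08044) / 0.2103 = 0.12986 / 0.2103 ≈ 0.6175

PN ≈ 0.618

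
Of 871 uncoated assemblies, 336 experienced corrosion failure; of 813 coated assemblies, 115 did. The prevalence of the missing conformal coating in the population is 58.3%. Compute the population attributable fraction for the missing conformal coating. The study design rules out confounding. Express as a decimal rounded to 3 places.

PAF ≈ 0.502

p₁ = P(outcome | exposed) = 336/871 = 0.38576
p₀ = P(outcome | unexposed) = 115/813 = 0.14145
Overall risk P(Y=1) = π·p₁ + (1−π)·p₀ = 0.583×0.38576 + 0.417×0.14145 = 0.28389.
Under exogeneity, PAF = [P(Y=1) − p₀] / P(Y=1).
PAF = (0.28389 − 0.14145) / 0.28389 ≈ 0.5017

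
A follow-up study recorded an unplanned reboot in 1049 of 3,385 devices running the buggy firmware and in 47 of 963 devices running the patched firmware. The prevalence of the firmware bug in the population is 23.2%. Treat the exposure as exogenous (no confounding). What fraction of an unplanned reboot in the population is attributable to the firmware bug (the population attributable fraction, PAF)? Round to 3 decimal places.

p₁ = P(outcome | exposed) = 1049/3385 = 0.3099
p₀ = P(outcome | unexposed) = 47/963 = 0.048806
Overall risk P(Y=1) = π·p₁ + (1−π)·p₀ = 0.232×0.3099 + 0.768×0.048806 = 0.10938.
Under exogeneity, PAF = [P(Y=1) − p₀] / P(Y=1).
PAF = (0.10938 − 0.048806) / 0.10938 ≈ 0.5538

PAF ≈ 0.554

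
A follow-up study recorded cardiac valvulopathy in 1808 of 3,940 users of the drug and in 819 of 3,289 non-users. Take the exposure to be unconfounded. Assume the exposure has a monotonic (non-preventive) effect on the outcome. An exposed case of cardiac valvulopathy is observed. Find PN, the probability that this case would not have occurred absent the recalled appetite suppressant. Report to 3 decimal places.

PN ≈ 0.457

p₁ = P(outcome | exposed) = 1808/3940 = 0.45888
p₀ = P(outcome | unexposed) = 819/3289 = 0.24901
Under exogeneity and monotonicity, PN = (p₁ − p₀) / p₁.
PN = (0.45888 − 0.24901) / 0.45888 = 0.20987 / 0.45888 ≈ 0.4574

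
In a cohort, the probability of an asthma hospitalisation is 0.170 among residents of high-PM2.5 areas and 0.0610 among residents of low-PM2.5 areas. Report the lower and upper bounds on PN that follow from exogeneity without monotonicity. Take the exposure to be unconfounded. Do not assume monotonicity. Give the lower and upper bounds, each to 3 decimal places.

0.641 ≤ PN ≤ 1.000

Let p₁ = 0.17, p₀ = 0.061.
Under exogeneity alone the bounds on PN are max{0,(p₁−p₀)/p₁} ≤ PN ≤ min{1,(1−p₀)/p₁}.
  lower = (p₁ − p₀)/p₁ = 0.109 / 0.17 ≈ 0.6412
  upper = min{1, (1 − p₀)/p₁} = 0.939 / 0.17 ≈ 5.5235 → capped at 1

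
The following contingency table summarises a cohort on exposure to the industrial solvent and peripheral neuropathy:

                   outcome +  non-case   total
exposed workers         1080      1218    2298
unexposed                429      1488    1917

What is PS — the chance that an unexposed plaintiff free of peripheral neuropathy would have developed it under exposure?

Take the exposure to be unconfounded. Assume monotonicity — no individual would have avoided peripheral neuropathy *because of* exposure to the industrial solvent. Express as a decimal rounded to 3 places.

p₁ = P(outcome | exposed) = 1080/2298 = 0.46997
p₀ = P(outcome | unexposed) = 429/1917 = 0.22379
Under exogeneity and monotonicity, PS = (p₁ − p₀) / (1 − p₀).
PS = (0.46997 − 0.22379) / (1 − 0.22379) = 0.24619 / 0.77621 ≈ 0.3172

PS ≈ 0.317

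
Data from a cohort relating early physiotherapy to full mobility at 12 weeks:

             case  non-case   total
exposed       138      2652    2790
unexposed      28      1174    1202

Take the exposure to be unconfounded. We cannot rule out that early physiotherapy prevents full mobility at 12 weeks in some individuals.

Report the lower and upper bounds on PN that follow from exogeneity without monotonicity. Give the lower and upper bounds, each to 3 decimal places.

p₁ = P(outcome | exposed) = 138/2790 = 0.049462
p₀ = P(outcome | unexposed) = 28/1202 = 0.023295
Under exogeneity alone the bounds on PN are max{0,(p₁−p₀)/p₁} ≤ PN ≤ min{1,(1−p₀)/p₁}.
  lower = (p₁ − p₀)/p₁ = 0.026168 / 0.049462 ≈ 0.5290
  upper = min{1, (1 − p₀)/p₁} = 0.97671 / 0.049462 ≈ 19.7464 → capped at 1

0.529 ≤ PN ≤ 1.000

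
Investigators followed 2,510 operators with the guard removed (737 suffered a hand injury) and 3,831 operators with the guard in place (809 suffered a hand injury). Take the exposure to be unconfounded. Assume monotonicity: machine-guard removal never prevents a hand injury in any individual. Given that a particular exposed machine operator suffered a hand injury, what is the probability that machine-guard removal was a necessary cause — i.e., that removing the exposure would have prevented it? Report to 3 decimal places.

PN ≈ 0.281

p₁ = P(outcome | exposed) = 737/2510 = 0.29363
p₀ = P(outcome | unexposed) = 809/3831 = 0.21117
Under exogeneity and monotonicity, PN = (p₁ − p₀) / p₁.
PN = (0.29363 − 0.21117) / 0.29363 = 0.082453 / 0.29363 ≈ 0.2808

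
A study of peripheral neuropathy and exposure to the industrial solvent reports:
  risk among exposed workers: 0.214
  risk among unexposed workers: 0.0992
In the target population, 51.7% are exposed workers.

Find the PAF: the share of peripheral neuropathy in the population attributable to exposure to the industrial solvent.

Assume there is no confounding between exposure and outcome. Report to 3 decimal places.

Let p₁ = 0.214, p₀ = 0.0992.
Overall risk P(Y=1) = π·p₁ + (1−π)·p₀ = 0.517×0.214 + 0.483×0.0992 = 0.15855.
Under exogeneity, PAF = [P(Y=1) − p₀] / P(Y=1).
PAF = (0.15855 − 0.0992) / 0.15855 ≈ 0.3743

PAF ≈ 0.374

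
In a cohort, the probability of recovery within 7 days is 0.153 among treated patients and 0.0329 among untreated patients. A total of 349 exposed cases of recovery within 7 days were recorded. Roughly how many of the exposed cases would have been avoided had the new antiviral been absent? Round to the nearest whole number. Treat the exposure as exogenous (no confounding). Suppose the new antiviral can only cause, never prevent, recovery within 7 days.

about 274 cases

Let p₁ = 0.153, p₀ = 0.0329.
PN = (p₁ − p₀)/p₁ = (0.153 − 0.0329) / 0.153 ≈ 0.78497.
Attributable cases ≈ PN × (exposed cases) = 0.78497 × 349 ≈ 273.95.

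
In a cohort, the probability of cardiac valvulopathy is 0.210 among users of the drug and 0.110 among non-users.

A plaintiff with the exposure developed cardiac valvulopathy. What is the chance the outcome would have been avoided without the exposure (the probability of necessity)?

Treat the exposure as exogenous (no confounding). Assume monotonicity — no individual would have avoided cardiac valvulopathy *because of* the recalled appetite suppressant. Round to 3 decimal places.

Let p₁ = 0.21, p₀ = 0.11.
Under exogeneity and monotonicity, PN = (p₁ − p₀) / p₁.
PN = (0.21 − 0.11) / 0.21 = 0.1 / 0.21 ≈ 0.4762

PN ≈ 0.476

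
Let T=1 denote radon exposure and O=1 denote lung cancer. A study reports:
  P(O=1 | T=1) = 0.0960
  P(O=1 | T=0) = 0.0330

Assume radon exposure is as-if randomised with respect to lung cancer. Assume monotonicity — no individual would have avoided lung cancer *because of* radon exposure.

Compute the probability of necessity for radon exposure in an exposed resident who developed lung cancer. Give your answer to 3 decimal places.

PN ≈ 0.656

Let p₁ = 0.096, p₀ = 0.033.
Under exogeneity and monotonicity, PN = (p₁ − p₀) / p₁.
PN = (0.096 − 0.033) / 0.096 = 0.063 / 0.096 ≈ 0.6562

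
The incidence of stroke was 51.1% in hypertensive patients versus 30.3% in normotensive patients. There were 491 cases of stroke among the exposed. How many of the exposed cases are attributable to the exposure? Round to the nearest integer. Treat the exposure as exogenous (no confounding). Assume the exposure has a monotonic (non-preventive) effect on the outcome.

about 200 cases

p₁ = 0.511, p₀ = 0.303.
PN = (p₁ − p₀)/p₁ = (0.511 − 0.303) / 0.511 ≈ 0.40705.
Attributable cases ≈ PN × (exposed cases) = 0.40705 × 491 ≈ 199.86.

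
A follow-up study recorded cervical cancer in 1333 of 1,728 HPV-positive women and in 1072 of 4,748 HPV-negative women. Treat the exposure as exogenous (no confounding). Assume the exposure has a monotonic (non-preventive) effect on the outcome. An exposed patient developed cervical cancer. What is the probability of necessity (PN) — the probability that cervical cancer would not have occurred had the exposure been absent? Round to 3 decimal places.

PN ≈ 0.707

p₁ = P(outcome | exposed) = 1333/1728 = 0.77141
p₀ = P(outcome | unexposed) = 1072/4748 = 0.22578
Under exogeneity and monotonicity, PN = (p₁ − p₀) / p₁.
PN = (0.77141 − 0.22578) / 0.77141 = 0.54563 / 0.77141 ≈ 0.7073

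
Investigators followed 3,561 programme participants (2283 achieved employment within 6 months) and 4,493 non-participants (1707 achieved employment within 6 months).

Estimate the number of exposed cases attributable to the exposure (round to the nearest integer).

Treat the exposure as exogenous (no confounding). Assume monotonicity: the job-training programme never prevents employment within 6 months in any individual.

p₁ = P(outcome | exposed) = 2283/3561 = 0.64111
p₀ = P(outcome | unexposed) = 1707/4493 = 0.37992
PN = (p₁ − p₀)/p₁ = (0.64111 − 0.37992) / 0.64111 ≈ 0.40740.
Attributable cases ≈ PN × (exposed cases) = 0.40740 × 2283 ≈ 930.09.

about 930 cases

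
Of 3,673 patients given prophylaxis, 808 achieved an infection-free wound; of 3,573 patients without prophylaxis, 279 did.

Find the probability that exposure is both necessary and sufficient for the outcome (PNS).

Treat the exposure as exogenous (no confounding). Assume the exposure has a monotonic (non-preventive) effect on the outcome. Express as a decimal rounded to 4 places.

PNS ≈ 0.1419

p₁ = P(outcome | exposed) = 808/3673 = 0.21998
p₀ = P(outcome | unexposed) = 279/3573 = 0.078086
Under exogeneity and monotonicity, PNS = p₁ − p₀.
PNS = 0.21998 − 0.078086 = 0.1419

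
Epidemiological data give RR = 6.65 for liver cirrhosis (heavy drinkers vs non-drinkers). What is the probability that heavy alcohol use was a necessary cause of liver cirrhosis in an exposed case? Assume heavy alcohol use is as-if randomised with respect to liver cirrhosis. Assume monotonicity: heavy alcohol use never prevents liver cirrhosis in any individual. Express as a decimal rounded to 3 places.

Under exogeneity and monotonicity, PN = (RR − 1) / RR = 1 − 1/RR.
PN = (6.65 − 1) / 6.65 = 5.65 / 6.65 ≈ 0.8496

PN ≈ 0.850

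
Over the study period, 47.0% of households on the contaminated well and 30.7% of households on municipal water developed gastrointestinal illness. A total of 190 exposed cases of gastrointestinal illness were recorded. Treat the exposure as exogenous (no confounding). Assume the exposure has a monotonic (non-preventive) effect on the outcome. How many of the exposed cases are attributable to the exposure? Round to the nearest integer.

p₁ = 0.47, p₀ = 0.307.
PN = (p₁ − p₀)/p₁ = (0.47 − 0.307) / 0.47 ≈ 0.34681.
Attributable cases ≈ PN × (exposed cases) = 0.34681 × 190 ≈ 65.89.

about 66 cases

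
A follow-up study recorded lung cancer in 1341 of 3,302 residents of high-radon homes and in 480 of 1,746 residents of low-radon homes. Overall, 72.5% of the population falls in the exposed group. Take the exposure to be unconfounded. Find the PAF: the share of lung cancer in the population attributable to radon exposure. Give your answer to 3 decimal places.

p₁ = P(outcome | exposed) = 1341/3302 = 0.40612
p₀ = P(outcome | unexposed) = 480/1746 = 0.27491
Overall risk P(Y=1) = π·p₁ + (1−π)·p₀ = 0.725×0.40612 + 0.275×0.27491 = 0.37004.
Under exogeneity, PAF = [P(Y=1) − p₀] / P(Y=1).
PAF = (0.37004 − 0.27491) / 0.37004 ≈ 0.2571

PAF ≈ 0.257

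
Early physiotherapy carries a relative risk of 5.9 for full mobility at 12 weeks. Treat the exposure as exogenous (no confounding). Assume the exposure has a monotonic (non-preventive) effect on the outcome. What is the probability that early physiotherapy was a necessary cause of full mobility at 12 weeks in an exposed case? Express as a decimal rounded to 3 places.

PN ≈ 0.831

Under exogeneity and monotonicity, PN = (RR − 1) / RR = 1 − 1/RR.
PN = (5.9 − 1) / 5.9 = 4.9 / 5.9 ≈ 0.8305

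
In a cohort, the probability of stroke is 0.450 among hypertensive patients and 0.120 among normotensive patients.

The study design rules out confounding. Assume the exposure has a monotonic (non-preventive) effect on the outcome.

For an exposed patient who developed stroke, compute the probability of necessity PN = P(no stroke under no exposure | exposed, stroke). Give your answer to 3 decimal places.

Let p₁ = 0.45, p₀ = 0.12.
Under exogeneity and monotonicity, PN = (p₁ − p₀) / p₁.
PN = (0.45 − 0.12) / 0.45 = 0.33 / 0.45 ≈ 0.7333

PN ≈ 0.733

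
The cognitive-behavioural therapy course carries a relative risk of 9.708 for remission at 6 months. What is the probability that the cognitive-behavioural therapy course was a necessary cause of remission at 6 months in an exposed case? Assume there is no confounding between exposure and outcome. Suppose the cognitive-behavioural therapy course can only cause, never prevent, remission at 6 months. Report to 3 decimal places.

Under exogeneity and monotonicity, PN = (RR − 1) / RR = 1 − 1/RR.
PN = (9.708 − 1) / 9.708 = 8.708 / 9.708 ≈ 0.8970

PN ≈ 0.897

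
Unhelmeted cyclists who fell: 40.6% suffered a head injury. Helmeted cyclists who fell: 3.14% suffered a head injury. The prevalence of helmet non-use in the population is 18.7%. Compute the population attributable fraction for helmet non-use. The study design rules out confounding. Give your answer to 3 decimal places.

p₁ = 0.406, p₀ = 0.0314.
Overall risk P(Y=1) = π·p₁ + (1−π)·p₀ = 0.187×0.406 + 0.813×0.0314 = 0.10145.
Under exogeneity, PAF = [P(Y=1) − p₀] / P(Y=1).
PAF = (0.10145 − 0.0314) / 0.10145 ≈ 0.6905

PAF ≈ 0.690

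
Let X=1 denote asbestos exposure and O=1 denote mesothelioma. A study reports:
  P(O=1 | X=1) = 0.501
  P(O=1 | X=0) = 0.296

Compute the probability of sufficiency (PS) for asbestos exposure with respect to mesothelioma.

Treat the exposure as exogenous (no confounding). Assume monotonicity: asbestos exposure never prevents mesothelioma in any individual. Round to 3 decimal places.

PS ≈ 0.291

Let p₁ = 0.501, p₀ = 0.296.
Under exogeneity and monotonicity, PS = (p₁ − p₀) / (1 − p₀).
PS = (0.501 − 0.296) / (1 − 0.296) = 0.205 / 0.704 ≈ 0.2912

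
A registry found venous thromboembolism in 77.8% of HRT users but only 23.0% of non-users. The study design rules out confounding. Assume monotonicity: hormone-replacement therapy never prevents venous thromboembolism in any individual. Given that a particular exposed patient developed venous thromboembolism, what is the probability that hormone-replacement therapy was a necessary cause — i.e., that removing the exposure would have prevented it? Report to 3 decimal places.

PN ≈ 0.704

p₁ = 0.778, p₀ = 0.23.
Under exogeneity and monotonicity, PN = (p₁ − p₀) / p₁.
PN = (0.778 − 0.23) / 0.778 = 0.548 / 0.778 ≈ 0.7044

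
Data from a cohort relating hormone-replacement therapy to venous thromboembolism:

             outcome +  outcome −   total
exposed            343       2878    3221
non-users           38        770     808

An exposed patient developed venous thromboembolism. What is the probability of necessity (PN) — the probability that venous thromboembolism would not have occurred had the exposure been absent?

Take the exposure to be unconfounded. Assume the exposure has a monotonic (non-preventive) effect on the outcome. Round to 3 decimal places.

p₁ = P(outcome | exposed) = 343/3221 = 0.10649
p₀ = P(outcome | unexposed) = 38/808 = 0.04703
Under exogeneity and monotonicity, PN = (p₁ − p₀)/p₁.
PN = (0.10649 − 0.04703) / 0.10649 ≈ 0.5584

PN ≈ 0.558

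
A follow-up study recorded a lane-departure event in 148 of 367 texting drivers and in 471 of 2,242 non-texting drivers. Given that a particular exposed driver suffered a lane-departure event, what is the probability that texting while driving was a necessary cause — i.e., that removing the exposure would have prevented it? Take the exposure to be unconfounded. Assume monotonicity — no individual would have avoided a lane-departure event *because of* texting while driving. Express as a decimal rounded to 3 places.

p₁ = P(outcome | exposed) = 148/367 = 0.40327
p₀ = P(outcome | unexposed) = 471/2242 = 0.21008
Under exogeneity and monotonicity, PN = (p₁ − p₀) / p₁.
PN = (0.40327 − 0.21008) / 0.40327 = 0.19319 / 0.40327 ≈ 0.4791

PN ≈ 0.479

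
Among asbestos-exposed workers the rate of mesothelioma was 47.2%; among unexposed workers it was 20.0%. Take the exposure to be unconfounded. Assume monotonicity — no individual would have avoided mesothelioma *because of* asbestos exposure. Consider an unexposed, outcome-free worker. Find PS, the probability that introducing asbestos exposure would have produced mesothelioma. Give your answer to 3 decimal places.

PS ≈ 0.340

p₁ = 0.472, p₀ = 0.2.
Under exogeneity and monotonicity, PS = (p₁ − p₀) / (1 − p₀).
PS = (0.472 − 0.2) / (1 − 0.2) = 0.272 / 0.8 ≈ 0.3400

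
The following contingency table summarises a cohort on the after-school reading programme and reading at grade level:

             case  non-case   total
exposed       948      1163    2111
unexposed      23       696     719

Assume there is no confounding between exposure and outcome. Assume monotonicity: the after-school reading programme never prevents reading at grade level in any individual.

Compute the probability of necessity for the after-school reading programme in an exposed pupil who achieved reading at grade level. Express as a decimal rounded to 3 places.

PN ≈ 0.929

p₁ = P(outcome | exposed) = 948/2111 = 0.44908
p₀ = P(outcome | unexposed) = 23/719 = 0.031989
Under exogeneity and monotonicity, PN = (p₁ − p₀)/p₁.
PN = (0.44908 − 0.031989) / 0.44908 ≈ 0.9288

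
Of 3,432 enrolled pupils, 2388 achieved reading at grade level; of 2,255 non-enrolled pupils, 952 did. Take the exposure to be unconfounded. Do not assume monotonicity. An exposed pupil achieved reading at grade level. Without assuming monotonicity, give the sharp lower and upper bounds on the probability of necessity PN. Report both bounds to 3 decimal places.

p₁ = P(outcome | exposed) = 2388/3432 = 0.6958
p₀ = P(outcome | unexposed) = 952/2255 = 0.42217
Under exogeneity alone the bounds on PN are max{0,(p₁−p₀)/p₁} ≤ PN ≤ min{1,(1−p₀)/p₁}.
  lower = (p₁ − p₀)/p₁ = 0.27363 / 0.6958 ≈ 0.3933
  upper = min{1, (1 − p₀)/p₁} = 0.57783 / 0.6958 ≈ 0.8304

0.393 ≤ PN ≤ 0.830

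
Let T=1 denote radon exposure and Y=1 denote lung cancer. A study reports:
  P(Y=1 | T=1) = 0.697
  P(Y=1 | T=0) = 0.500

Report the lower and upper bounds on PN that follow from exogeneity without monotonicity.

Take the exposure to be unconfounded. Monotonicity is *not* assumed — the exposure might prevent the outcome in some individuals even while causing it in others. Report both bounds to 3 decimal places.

Let p₁ = 0.697, p₀ = 0.5.
Under exogeneity alone the bounds on PN are max{0,(p₁−p₀)/p₁} ≤ PN ≤ min{1,(1−p₀)/p₁}.
  lower = (p₁ − p₀)/p₁ = 0.197 / 0.697 ≈ 0.2826
  upper = min{1, (1 − p₀)/p₁} = 0.5 / 0.697 ≈ 0.7174

0.283 ≤ PN ≤ 0.717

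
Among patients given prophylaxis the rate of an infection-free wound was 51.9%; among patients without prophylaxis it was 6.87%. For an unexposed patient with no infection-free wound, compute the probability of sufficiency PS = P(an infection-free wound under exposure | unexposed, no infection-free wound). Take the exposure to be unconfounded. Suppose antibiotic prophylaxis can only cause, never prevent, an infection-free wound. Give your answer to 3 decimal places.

p₁ = 0.519, p₀ = 0.0687.
Under exogeneity and monotonicity, PS = (p₁ − p₀) / (1 − p₀).
PS = (0.519 − 0.0687) / (1 − 0.0687) = 0.4503 / 0.9313 ≈ 0.4835

PS ≈ 0.484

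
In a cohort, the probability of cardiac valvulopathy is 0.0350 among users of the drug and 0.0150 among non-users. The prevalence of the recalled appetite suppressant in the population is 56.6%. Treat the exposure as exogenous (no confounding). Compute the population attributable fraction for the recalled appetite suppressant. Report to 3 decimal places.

PAF ≈ 0.430

Let p₁ = 0.035, p₀ = 0.015.
Overall risk P(Y=1) = π·p₁ + (1−π)·p₀ = 0.566×0.035 + 0.434×0.015 = 0.02632.
Under exogeneity, PAF = [P(Y=1) − p₀] / P(Y=1).
PAF = (0.02632 − 0.015) / 0.02632 ≈ 0.4301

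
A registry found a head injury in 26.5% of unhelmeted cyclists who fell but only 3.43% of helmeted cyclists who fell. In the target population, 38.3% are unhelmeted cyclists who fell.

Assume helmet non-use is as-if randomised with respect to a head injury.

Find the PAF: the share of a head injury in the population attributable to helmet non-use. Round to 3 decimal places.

PAF ≈ 0.720

p₁ = 0.265, p₀ = 0.0343.
Overall risk P(Y=1) = π·p₁ + (1−π)·p₀ = 0.383×0.265 + 0.617×0.0343 = 0.12266.
Under exogeneity, PAF = [P(Y=1) − p₀] / P(Y=1).
PAF = (0.12266 − 0.0343) / 0.12266 ≈ 0.7204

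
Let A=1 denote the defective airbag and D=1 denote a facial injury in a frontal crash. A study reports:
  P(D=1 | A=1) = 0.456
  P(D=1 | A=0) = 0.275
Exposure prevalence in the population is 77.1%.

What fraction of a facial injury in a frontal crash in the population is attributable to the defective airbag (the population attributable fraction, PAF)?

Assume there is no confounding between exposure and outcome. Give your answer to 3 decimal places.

Let p₁ = 0.456, p₀ = 0.275.
Overall risk P(Y=1) = π·p₁ + (1−π)·p₀ = 0.771×0.456 + 0.229×0.275 = 0.41455.
Under exogeneity, PAF = [P(Y=1) − p₀] / P(Y=1).
PAF = (0.41455 − 0.275) / 0.41455 ≈ 0.3366

PAF ≈ 0.337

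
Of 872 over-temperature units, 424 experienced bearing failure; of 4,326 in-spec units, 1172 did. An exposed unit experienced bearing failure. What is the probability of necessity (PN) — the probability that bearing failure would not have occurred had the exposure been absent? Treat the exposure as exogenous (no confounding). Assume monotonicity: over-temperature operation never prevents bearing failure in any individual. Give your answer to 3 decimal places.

p₁ = P(outcome | exposed) = 424/872 = 0.48624
p₀ = P(outcome | unexposed) = 1172/4326 = 0.27092
Under exogeneity and monotonicity, PN = (p₁ − p₀) / p₁.
PN = (0.48624 − 0.27092) / 0.48624 = 0.21532 / 0.48624 ≈ 0.4428

PN ≈ 0.443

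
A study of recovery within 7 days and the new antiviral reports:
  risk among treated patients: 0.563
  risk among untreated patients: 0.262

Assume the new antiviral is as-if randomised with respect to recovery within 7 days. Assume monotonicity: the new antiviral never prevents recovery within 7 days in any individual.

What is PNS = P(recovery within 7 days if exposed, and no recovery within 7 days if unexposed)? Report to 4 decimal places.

PNS ≈ 0.3010

Let p₁ = 0.563, p₀ = 0.262.
Under exogeneity and monotonicity, PNS = p₁ − p₀.
PNS = 0.563 − 0.262 = 0.301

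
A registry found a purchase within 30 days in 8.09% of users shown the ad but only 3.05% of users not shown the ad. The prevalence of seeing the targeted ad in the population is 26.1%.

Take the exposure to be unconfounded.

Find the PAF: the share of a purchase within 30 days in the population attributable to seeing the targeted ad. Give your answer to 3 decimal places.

p₁ = 0.0809, p₀ = 0.0305.
Overall risk P(Y=1) = π·p₁ + (1−π)·p₀ = 0.261×0.0809 + 0.739×0.0305 = 0.043654.
Under exogeneity, PAF = [P(Y=1) − p₀] / P(Y=1).
PAF = (0.043654 − 0.0305) / 0.043654 ≈ 0.3013

PAF ≈ 0.301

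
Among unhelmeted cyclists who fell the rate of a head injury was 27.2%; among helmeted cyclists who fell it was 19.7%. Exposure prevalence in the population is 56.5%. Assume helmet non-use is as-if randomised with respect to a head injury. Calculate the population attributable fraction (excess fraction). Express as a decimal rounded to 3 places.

p₁ = 0.272, p₀ = 0.197.
Overall risk P(Y=1) = π·p₁ + (1−π)·p₀ = 0.565×0.272 + 0.435×0.197 = 0.23938.
Under exogeneity, PAF = [P(Y=1) − p₀] / P(Y=1).
PAF = (0.23938 − 0.197) / 0.23938 ≈ 0.1770

PAF ≈ 0.177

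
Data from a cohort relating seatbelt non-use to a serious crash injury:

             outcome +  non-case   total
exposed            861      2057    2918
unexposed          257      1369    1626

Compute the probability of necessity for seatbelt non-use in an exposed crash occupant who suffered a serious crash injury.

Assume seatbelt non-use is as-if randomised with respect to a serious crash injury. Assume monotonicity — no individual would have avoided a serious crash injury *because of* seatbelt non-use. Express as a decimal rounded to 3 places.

PN ≈ 0.464

p₁ = P(outcome | exposed) = 861/2918 = 0.29507
p₀ = P(outcome | unexposed) = 257/1626 = 0.15806
Under exogeneity and monotonicity, PN = (p₁ − p₀)/p₁.
PN = (0.29507 − 0.15806) / 0.29507 ≈ 0.4643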